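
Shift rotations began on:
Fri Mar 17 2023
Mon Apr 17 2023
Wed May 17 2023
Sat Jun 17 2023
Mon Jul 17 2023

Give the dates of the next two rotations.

The day-of-month is always 17 (31, 30, 31, 30 days between events).
So this recurs on the 17th of each month.
August 2023: Thu Aug 17 2023.
Next: September 2023 → Sun Sep 17 2023.

Thu Aug 17 2023, Sun Sep 17 2023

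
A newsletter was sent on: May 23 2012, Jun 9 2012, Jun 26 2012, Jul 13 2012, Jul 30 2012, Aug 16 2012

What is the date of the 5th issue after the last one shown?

Gaps between consecutive events: 17, 17, 17, 17, 17 days — a constant 17-day interval.
Aug 16 2012 + 17 days = Sep 2 2012.
Sep 2 2012 + 17 days = Sep 19 2012.
Sep 19 2012 + 17 days = Oct 6 2012.
Oct 6 2012 + 17 days = Oct 23 2012.
Oct 23 2012 + 17 days = Nov 9 2012.

Nov 9 2012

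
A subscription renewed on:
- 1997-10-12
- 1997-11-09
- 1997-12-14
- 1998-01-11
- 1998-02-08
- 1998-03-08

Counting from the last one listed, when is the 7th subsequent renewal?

1998-10-11

Gaps: 28, 35, 28, 28, 28 days — a mix of 28 and 35. Every date is a Sunday.
Each is the 2nd Sunday of its month.
April 1998 — 2nd Sunday is 1998-04-12.
2nd Sunday of May 1998: 1998-05-10.
June 1998 — 2nd Sunday is 1998-06-14.
July 1998 — 2nd Sunday is 1998-07-12.
2nd Sunday of August 1998: 1998-08-09.
2nd Sunday of September 1998: 1998-09-13.
2nd Sunday of October 1998: 1998-10-11.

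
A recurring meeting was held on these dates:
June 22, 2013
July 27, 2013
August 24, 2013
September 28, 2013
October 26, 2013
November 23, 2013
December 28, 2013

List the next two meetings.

January 25, 2014; February 22, 2014

All dates are Saturdays, 35, 28, 35, 28, 28, 35 days apart.
Specifically, the 4th Saturday of each month.
4th Saturday of January 2014: January 25, 2014.
4th Saturday of February 2014: February 22, 2014.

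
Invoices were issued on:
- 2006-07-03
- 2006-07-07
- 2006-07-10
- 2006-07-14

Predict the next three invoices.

The gap pattern 4, 3, 4 repeats every 2 events.
These are the Mondays and Fridays of each week.
The following Monday is 2006-07-17.
Next Friday: 2006-07-21.
Next Monday: 2006-07-24.

2006-07-17, 2006-07-21, 2006-07-24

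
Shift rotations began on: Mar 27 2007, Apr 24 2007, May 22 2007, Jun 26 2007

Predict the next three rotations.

Gaps: 28, 28, 35 days — a mix of 28 and 35. Every date is a Tuesday.
Each is the 4th Tuesday of its month.
4th Tuesday of July 2007: Jul 24 2007.
4th Tuesday of August 2007: Aug 28 2007.
4th Tuesday of September 2007: Sep 25 2007.

Jul 24 2007, Aug 28 2007, Sep 25 2007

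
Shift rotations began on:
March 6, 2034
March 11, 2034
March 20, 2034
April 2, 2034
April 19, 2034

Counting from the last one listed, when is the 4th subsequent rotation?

August 5, 2034

Gaps: 5, 9, 13, 17 days — each gap is 4 larger than the previous one.
Next gap: 21 days. April 19, 2034 + 21 days = May 10, 2034.
Next gap: 25 days. May 10, 2034 + 25 days = June 4, 2034.
Next gap: 29 days. June 4, 2034 + 29 days = July 3, 2034.
Next gap: 33 days. July 3, 2034 + 33 days = August 5, 2034.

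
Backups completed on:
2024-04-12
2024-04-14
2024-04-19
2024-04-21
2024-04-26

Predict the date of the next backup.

Gaps: 2, 5, 2, 5 days — not constant, but cyclic with period 2.
The events fall on every Friday and Sunday.
The following Sunday is 2024-04-28.

2024-04-28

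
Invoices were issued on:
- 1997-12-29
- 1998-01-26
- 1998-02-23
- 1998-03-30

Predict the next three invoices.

1998-04-27, 1998-05-25, 1998-06-29

All Mondays; the gaps (28, 28, 35) vary with month length.
This is the last Monday of each month.
Last Monday of April 1998: 1998-04-27.
Last Monday of May 1998: 1998-05-25.
Last Monday of June 1998: 1998-06-29.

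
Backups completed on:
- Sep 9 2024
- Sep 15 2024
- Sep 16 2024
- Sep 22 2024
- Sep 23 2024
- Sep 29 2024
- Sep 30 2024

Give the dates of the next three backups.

Oct 6 2024, Oct 7 2024, Oct 13 2024

Gaps: 6, 1, 6, 1, 6, 1 days — not constant, but cyclic with period 2.
The events fall on every Monday and Sunday.
Next Sunday: Oct 6 2024.
The following Monday is Oct 7 2024.
The following Sunday is Oct 13 2024.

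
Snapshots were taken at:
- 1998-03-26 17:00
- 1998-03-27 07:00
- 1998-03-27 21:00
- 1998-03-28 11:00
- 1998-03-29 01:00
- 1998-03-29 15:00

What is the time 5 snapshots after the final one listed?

1998-04-01 13:00

Gaps: 14, 14, 14, 14, 14 hours — each event is 14 hours after the previous one.
1998-03-29 15:00 + 14 h = 1998-03-30 05:00.
1998-03-30 05:00 + 14 h = 1998-03-30 19:00.
1998-03-30 19:00 + 14 h = 1998-03-31 09:00.
1998-03-31 09:00 + 14 h = 1998-03-31 23:00.
1998-03-31 23:00 + 14 h = 1998-04-01 13:00.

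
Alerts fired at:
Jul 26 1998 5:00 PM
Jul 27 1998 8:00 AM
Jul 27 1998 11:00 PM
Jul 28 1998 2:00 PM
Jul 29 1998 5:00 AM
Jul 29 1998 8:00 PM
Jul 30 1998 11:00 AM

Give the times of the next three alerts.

Jul 31 1998 2:00 AM, Jul 31 1998 5:00 PM, Aug 1 1998 8:00 AM

Spacing: 15, 15, 15, 15, 15, 15 h — constant 15 h.
Jul 30 1998 11:00 AM + 15 h = Jul 31 1998 2:00 AM.
Jul 31 1998 2:00 AM + 15 h = Jul 31 1998 5:00 PM.
Jul 31 1998 5:00 PM + 15 h = Aug 1 1998 8:00 AM.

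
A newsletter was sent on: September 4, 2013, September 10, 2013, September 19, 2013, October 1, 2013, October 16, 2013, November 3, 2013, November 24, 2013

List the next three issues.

December 18, 2013; January 14, 2014; February 13, 2014

Gaps: 6, 9, 12, 15, 18, 21 days — each gap is 3 larger than the previous one.
Next gap: 24 days. November 24, 2013 + 24 days = December 18, 2013.
Next gap: 27 days. December 18, 2013 + 27 days = January 14, 2014.
Next gap: 30 days. January 14, 2014 + 30 days = February 13, 2014.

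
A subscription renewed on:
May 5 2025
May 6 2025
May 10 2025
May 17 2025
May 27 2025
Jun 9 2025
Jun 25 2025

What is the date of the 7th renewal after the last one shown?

Intervals are 1, 4, 7, 10, 13, 16 days — an arithmetic progression with common difference 3.
Next gap: 19 days. Jun 25 2025 + 19 days = Jul 14 2025.
Next gap: 22 days. Jul 14 2025 + 22 days = Aug 5 2025.
Next gap: 25 days. Aug 5 2025 + 25 days = Aug 30 2025.
Next gap: 28 days. Aug 30 2025 + 28 days = Sep 27 2025.
Next gap: 31 days. Sep 27 2025 + 31 days = Oct 28 2025.
Next gap: 34 days. Oct 28 2025 + 34 days = Dec 1 2025.
Next gap: 37 days. Dec 1 2025 + 37 days = Jan 7 2026.

Jan 7 2026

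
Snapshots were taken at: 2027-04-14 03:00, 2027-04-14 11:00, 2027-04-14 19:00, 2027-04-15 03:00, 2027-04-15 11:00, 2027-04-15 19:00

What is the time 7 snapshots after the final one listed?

The interval is a steady 8 hours (8, 8, 8, 8, 8).
2027-04-15 19:00 + 8 h = 2027-04-16 03:00.
2027-04-16 03:00 + 8 h = 2027-04-16 11:00.
2027-04-16 11:00 + 8 h = 2027-04-16 19:00.
2027-04-16 19:00 + 8 h = 2027-04-17 03:00.
2027-04-17 03:00 + 8 h = 2027-04-17 11:00.
2027-04-17 11:00 + 8 h = 2027-04-17 19:00.
2027-04-17 19:00 + 8 h = 2027-04-18 03:00.

2027-04-18 03:00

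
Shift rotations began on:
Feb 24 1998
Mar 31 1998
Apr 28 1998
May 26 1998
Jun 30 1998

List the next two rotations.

Jul 28 1998, Aug 25 1998

Every date is a Tuesday; gaps 35, 28, 28, 35 days.
Each is the last Tuesday of its month (at least one falls on the 29th or later, ruling out '4th Tuesday').
Last Tuesday of July 1998: Jul 28 1998.
Last Tuesday of August 1998: Aug 25 1998.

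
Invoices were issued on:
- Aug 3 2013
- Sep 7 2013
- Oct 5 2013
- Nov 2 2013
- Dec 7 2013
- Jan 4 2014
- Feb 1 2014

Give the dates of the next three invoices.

Mar 1 2014, Apr 5 2014, May 3 2014

These are Saturdays at 28- or 35-day spacing (35, 28, 28, 35, 28, 28).
The pattern: 1st Saturday of the month.
March 2014 — 1st Saturday is Mar 1 2014.
1st Saturday of April 2014: Apr 5 2014.
1st Saturday of May 2014: May 3 2014.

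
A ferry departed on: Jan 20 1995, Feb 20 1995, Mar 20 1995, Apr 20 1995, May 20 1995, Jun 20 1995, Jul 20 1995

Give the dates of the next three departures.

Aug 20 1995, Sep 20 1995, Oct 20 1995

Each date is the 20th; the gaps (31, 28, 31, 30, 31, 30) track the month lengths.
The rule is the 20th of each month.
August 1995: Aug 20 1995.
September 1995: Sep 20 1995.
Next: October 1995 → Oct 20 1995.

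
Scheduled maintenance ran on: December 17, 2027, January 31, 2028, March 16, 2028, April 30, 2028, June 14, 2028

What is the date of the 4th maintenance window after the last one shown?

December 11, 2028

Gaps between consecutive events: 45, 45, 45, 45 days — a constant 45-day interval.
June 14, 2028 + 45 days = July 29, 2028.
July 29, 2028 + 45 days = September 12, 2028.
September 12, 2028 + 45 days = October 27, 2028.
October 27, 2028 + 45 days = December 11, 2028.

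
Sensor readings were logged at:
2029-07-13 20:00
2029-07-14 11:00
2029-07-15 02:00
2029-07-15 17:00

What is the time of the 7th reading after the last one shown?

2029-07-20 02:00

The interval is a steady 15 hours (15, 15, 15).
2029-07-15 17:00 + 15 h = 2029-07-16 08:00.
2029-07-16 08:00 + 15 h = 2029-07-16 23:00.
2029-07-16 23:00 + 15 h = 2029-07-17 14:00.
2029-07-17 14:00 + 15 h = 2029-07-18 05:00.
2029-07-18 05:00 + 15 h = 2029-07-18 20:00.
2029-07-18 20:00 + 15 h = 2029-07-19 11:00.
2029-07-19 11:00 + 15 h = 2029-07-20 02:00.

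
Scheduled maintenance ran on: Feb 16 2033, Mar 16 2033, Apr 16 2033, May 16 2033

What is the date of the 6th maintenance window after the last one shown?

Nov 16 2033

The day-of-month is always 16 (28, 31, 30 days between events).
So this recurs on the 16th of each month.
Next: June 2033 → Jun 16 2033.
Next: July 2033 → Jul 16 2033.
Next: August 2033 → Aug 16 2033.
September 2033: Sep 16 2033.
Next: October 2033 → Oct 16 2033.
Next: November 2033 → Nov 16 2033.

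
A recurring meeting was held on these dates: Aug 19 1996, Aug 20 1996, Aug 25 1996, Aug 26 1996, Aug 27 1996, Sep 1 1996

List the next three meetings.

Sep 2 1996, Sep 3 1996, Sep 8 1996

Gaps: 1, 5, 1, 1, 5 days — not constant, but cyclic with period 3.
The events fall on every Monday, Tuesday and Sunday.
The following Monday is Sep 2 1996.
Next Tuesday: Sep 3 1996.
The following Sunday is Sep 8 1996.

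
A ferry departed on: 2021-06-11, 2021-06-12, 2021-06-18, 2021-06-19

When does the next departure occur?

2021-06-25

The gap pattern 1, 6, 1 repeats every 2 events.
These are the Fridays and Saturdays of each week.
The following Friday is 2021-06-25.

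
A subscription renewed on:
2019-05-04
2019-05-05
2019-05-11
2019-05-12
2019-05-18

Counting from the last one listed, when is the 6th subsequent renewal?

2019-06-08

Gaps: 1, 6, 1, 6 days — not constant, but cyclic with period 2.
The events fall on every Saturday and Sunday.
Next Sunday: 2019-05-19.
Next Saturday: 2019-05-25.
The following Sunday is 2019-05-26.
Next Saturday: 2019-06-01.
Next Sunday: 2019-06-02.
Next Saturday: 2019-06-08.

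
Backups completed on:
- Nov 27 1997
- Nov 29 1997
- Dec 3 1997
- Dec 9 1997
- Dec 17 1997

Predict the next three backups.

Dec 27 1997, Jan 8 1998, Jan 22 1998

Intervals are 2, 4, 6, 8 days — an arithmetic progression with common difference 2.
Next gap: 10 days. Dec 17 1997 + 10 days = Dec 27 1997.
Next gap: 12 days. Dec 27 1997 + 12 days = Jan 8 1998.
Next gap: 14 days. Jan 8 1998 + 14 days = Jan 22 1998.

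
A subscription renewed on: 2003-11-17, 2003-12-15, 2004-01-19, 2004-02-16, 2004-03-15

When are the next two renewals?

2004-04-19, 2004-05-17

Gaps: 28, 35, 28, 28 days — a mix of 28 and 35. Every date is a Monday.
Each is the 3rd Monday of its month.
3rd Monday of April 2004: 2004-04-19.
May 2004 — 3rd Monday is 2004-05-17.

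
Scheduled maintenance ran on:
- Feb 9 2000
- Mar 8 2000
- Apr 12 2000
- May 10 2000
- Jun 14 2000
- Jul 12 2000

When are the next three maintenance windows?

Aug 9 2000, Sep 13 2000, Oct 11 2000

Gaps: 28, 35, 28, 35, 28 days — a mix of 28 and 35. Every date is a Wednesday.
Each is the 2nd Wednesday of its month.
2nd Wednesday of August 2000: Aug 9 2000.
September 2000 — 2nd Wednesday is Sep 13 2000.
2nd Wednesday of October 2000: Oct 11 2000.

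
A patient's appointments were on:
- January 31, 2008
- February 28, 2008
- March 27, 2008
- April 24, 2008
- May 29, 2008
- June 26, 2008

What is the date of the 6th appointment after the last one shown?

These are Thursdays with 28, 28, 28, 35, 28-day gaps.
Each is the final Thursday of its month — January 31, 2008 is past the 28th, so '4th Thursday' doesn't fit.
Last Thursday of July 2008: July 31, 2008.
Last Thursday of August 2008: August 28, 2008.
September 2008 ends with Thursday September 25, 2008.
October 2008 ends with Thursday October 30, 2008.
Last Thursday of November 2008: November 27, 2008.
December 2008 ends with Thursday December 25, 2008.

December 25, 2008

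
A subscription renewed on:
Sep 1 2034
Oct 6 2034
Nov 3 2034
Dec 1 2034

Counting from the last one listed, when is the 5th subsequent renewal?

May 4 2035

All dates are Fridays, 35, 28, 28 days apart.
Specifically, the 1st Friday of each month.
January 2035 — 1st Friday is Jan 5 2035.
February 2035 — 1st Friday is Feb 2 2035.
1st Friday of March 2035: Mar 2 2035.
1st Friday of April 2035: Apr 6 2035.
May 2035 — 1st Friday is May 4 2035.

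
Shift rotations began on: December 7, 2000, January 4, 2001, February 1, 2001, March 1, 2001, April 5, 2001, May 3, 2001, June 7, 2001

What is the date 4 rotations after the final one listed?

October 4, 2001

These are Thursdays at 28- or 35-day spacing (28, 28, 28, 35, 28, 35).
The pattern: 1st Thursday of the month.
July 2001 — 1st Thursday is July 5, 2001.
August 2001 — 1st Thursday is August 2, 2001.
1st Thursday of September 2001: September 6, 2001.
October 2001 — 1st Thursday is October 4, 2001.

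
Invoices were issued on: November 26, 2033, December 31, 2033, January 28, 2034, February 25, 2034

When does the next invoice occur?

Every date is a Saturday; gaps 35, 28, 28 days.
Each is the last Saturday of its month (at least one falls on the 29th or later, ruling out '4th Saturday').
Last Saturday of March 2034: March 25, 2034.

March 25, 2034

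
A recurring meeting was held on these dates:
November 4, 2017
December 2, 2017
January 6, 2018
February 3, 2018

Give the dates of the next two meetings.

These are Saturdays at 28- or 35-day spacing (28, 35, 28).
The pattern: 1st Saturday of the month.
March 2018 — 1st Saturday is March 3, 2018.
April 2018 — 1st Saturday is April 7, 2018.

March 3, 2018; April 7, 2018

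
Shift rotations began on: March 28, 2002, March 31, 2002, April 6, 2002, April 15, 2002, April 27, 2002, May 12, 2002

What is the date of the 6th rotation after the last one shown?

October 12, 2002

The spacing grows by 3 each time: 3, 6, 9, 12, 15 days.
Next gap: 18 days. May 12, 2002 + 18 days = May 30, 2002.
Next gap: 21 days. May 30, 2002 + 21 days = June 20, 2002.
Next gap: 24 days. June 20, 2002 + 24 days = July 14, 2002.
Next gap: 27 days. July 14, 2002 + 27 days = August 10, 2002.
Next gap: 30 days. August 10, 2002 + 30 days = September 9, 2002.
Next gap: 33 days. September 9, 2002 + 33 days = October 12, 2002.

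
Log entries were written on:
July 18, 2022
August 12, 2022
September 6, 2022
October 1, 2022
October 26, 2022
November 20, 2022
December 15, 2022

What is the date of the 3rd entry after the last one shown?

Gaps between consecutive events: 25, 25, 25, 25, 25, 25 days — a constant 25-day interval.
December 15, 2022 + 25 days = January 9, 2023.
January 9, 2023 + 25 days = February 3, 2023.
February 3, 2023 + 25 days = February 28, 2023.

February 28, 2023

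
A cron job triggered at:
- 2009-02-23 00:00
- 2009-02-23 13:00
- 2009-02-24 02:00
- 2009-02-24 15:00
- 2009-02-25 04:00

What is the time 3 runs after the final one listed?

Spacing: 13, 13, 13, 13 h — constant 13 h.
2009-02-25 04:00 + 13 h = 2009-02-25 17:00.
2009-02-25 17:00 + 13 h = 2009-02-26 06:00.
2009-02-26 06:00 + 13 h = 2009-02-26 19:00.

2009-02-26 19:00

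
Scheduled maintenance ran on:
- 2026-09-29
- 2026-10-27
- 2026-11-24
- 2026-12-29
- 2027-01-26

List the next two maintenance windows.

All Tuesdays; the gaps (28, 28, 35, 28) vary with month length.
This is the last Tuesday of each month.
Last Tuesday of February 2027: 2027-02-23.
Last Tuesday of March 2027: 2027-03-30.

2027-02-23, 2027-03-30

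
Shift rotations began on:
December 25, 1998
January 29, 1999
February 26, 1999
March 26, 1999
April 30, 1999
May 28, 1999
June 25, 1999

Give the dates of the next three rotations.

July 30, 1999; August 27, 1999; September 24, 1999

All Fridays; the gaps (35, 28, 28, 35, 28, 28) vary with month length.
This is the last Friday of each month.
Last Friday of July 1999: July 30, 1999.
August 1999 ends with Friday August 27, 1999.
Last Friday of September 1999: September 24, 1999.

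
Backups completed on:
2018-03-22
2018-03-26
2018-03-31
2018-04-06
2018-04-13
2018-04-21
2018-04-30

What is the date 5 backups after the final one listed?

2018-06-29

The spacing grows by 1 each time: 4, 5, 6, 7, 8, 9 days.
Next gap: 10 days. 2018-04-30 + 10 days = 2018-05-10.
Next gap: 11 days. 2018-05-10 + 11 days = 2018-05-21.
Next gap: 12 days. 2018-05-21 + 12 days = 2018-06-02.
Next gap: 13 days. 2018-06-02 + 13 days = 2018-06-15.
Next gap: 14 days. 2018-06-15 + 14 days = 2018-06-29.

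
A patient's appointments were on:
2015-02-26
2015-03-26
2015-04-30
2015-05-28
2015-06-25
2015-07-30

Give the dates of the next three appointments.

All Thursdays; the gaps (28, 35, 28, 28, 35) vary with month length.
This is the last Thursday of each month.
Last Thursday of August 2015: 2015-08-27.
September 2015 ends with Thursday 2015-09-24.
October 2015 ends with Thursday 2015-10-29.

2015-08-27, 2015-09-24, 2015-10-29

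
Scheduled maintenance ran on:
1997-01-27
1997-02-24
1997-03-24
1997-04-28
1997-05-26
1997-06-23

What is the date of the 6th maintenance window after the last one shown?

1997-12-22

Gaps: 28, 28, 35, 28, 28 days — a mix of 28 and 35. Every date is a Monday.
Each is the 4th Monday of its month.
4th Monday of July 1997: 1997-07-28.
August 1997 — 4th Monday is 1997-08-25.
4th Monday of September 1997: 1997-09-22.
October 1997 — 4th Monday is 1997-10-27.
4th Monday of November 1997: 1997-11-24.
4th Monday of December 1997: 1997-12-22.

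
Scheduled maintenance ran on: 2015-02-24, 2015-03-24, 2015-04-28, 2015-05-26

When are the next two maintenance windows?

Gaps: 28, 35, 28 days — a mix of 28 and 35. Every date is a Tuesday.
Each is the 4th Tuesday of its month.
June 2015 — 4th Tuesday is 2015-06-23.
4th Tuesday of July 2015: 2015-07-28.

2015-06-23, 2015-07-28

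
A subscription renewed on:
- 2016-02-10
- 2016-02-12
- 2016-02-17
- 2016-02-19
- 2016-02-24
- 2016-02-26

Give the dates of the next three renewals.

Every event lands on a Wednesday or Friday (gaps cycle 2, 5, 2, 5, 2).
So the schedule is: every Wednesday and Friday.
Next Wednesday: 2016-03-02.
Next Friday: 2016-03-04.
The following Wednesday is 2016-03-09.

2016-03-02, 2016-03-04, 2016-03-09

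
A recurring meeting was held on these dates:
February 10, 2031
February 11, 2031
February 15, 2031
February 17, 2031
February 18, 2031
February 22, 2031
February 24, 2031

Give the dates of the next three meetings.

February 25, 2031; March 1, 2031; March 3, 2031

The gap pattern 1, 4, 2, 1, 4, 2 repeats every 3 events.
These are the Mondays, Tuesdays and Saturdays of each week.
The following Tuesday is February 25, 2031.
The following Saturday is March 1, 2031.
Next Monday: March 3, 2031.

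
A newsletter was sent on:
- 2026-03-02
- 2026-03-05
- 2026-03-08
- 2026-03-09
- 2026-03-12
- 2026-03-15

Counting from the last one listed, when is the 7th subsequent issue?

2026-03-30

Gaps: 3, 3, 1, 3, 3 days — not constant, but cyclic with period 3.
The events fall on every Monday, Thursday and Sunday.
The following Monday is 2026-03-16.
The following Thursday is 2026-03-19.
Next Sunday: 2026-03-22.
The following Monday is 2026-03-23.
Next Thursday: 2026-03-26.
The following Sunday is 2026-03-29.
Next Monday: 2026-03-30.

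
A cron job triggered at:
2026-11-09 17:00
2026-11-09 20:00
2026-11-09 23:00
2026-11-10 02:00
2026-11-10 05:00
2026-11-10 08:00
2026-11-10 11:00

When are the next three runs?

Gaps: 3, 3, 3, 3, 3, 3 hours — each event is 3 hours after the previous one.
2026-11-10 11:00 + 3 h = 2026-11-10 14:00.
2026-11-10 14:00 + 3 h = 2026-11-10 17:00.
2026-11-10 17:00 + 3 h = 2026-11-10 20:00.

2026-11-10 14:00, 2026-11-10 17:00, 2026-11-10 20:00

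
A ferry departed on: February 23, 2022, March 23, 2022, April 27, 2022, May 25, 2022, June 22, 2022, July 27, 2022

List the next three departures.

August 24, 2022; September 28, 2022; October 26, 2022

These are Wednesdays at 28- or 35-day spacing (28, 35, 28, 28, 35).
The pattern: 4th Wednesday of the month.
August 2022 — 4th Wednesday is August 24, 2022.
4th Wednesday of September 2022: September 28, 2022.
4th Wednesday of October 2022: October 26, 2022.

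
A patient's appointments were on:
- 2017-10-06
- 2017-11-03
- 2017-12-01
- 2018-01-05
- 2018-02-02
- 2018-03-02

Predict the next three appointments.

2018-04-06, 2018-05-04, 2018-06-01

These are Fridays at 28- or 35-day spacing (28, 28, 35, 28, 28).
The pattern: 1st Friday of the month.
April 2018 — 1st Friday is 2018-04-06.
May 2018 — 1st Friday is 2018-05-04.
June 2018 — 1st Friday is 2018-06-01.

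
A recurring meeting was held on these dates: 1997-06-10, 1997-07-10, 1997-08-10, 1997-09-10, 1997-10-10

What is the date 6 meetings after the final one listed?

The day-of-month is always 10 (30, 31, 31, 30 days between events).
So this recurs on the 10th of each month.
November 1997: 1997-11-10.
December 1997: 1997-12-10.
January 1998: 1998-01-10.
Next: February 1998 → 1998-02-10.
Next: March 1998 → 1998-03-10.
April 1998: 1998-04-10.

1998-04-10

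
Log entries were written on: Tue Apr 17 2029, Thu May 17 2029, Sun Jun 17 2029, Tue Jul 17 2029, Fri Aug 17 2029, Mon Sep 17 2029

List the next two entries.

The day-of-month is always 17 (30, 31, 30, 31, 31 days between events).
So this recurs on the 17th of each month.
Next: October 2029 → Wed Oct 17 2029.
Next: November 2029 → Sat Nov 17 2029.

Wed Oct 17 2029, Sat Nov 17 2029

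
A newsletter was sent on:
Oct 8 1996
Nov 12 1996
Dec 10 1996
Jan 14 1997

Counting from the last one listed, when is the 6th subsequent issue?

These are Tuesdays at 28- or 35-day spacing (35, 28, 35).
The pattern: 2nd Tuesday of the month.
2nd Tuesday of February 1997: Feb 11 1997.
2nd Tuesday of March 1997: Mar 11 1997.
April 1997 — 2nd Tuesday is Apr 8 1997.
2nd Tuesday of May 1997: May 13 1997.
June 1997 — 2nd Tuesday is Jun 10 1997.
2nd Tuesday of July 1997: Jul 8 1997.

Jul 8 1997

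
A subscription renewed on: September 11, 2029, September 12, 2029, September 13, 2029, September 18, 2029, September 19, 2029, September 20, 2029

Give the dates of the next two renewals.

The gap pattern 1, 1, 5, 1, 1 repeats every 3 events.
These are the Tuesdays, Wednesdays and Thursdays of each week.
Next Tuesday: September 25, 2029.
The following Wednesday is September 26, 2029.

September 25, 2029; September 26, 2029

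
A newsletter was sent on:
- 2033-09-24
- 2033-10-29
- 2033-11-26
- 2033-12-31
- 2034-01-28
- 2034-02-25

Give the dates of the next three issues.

These are Saturdays with 35, 28, 35, 28, 28-day gaps.
Each is the final Saturday of its month — 2033-10-29 is past the 28th, so '4th Saturday' doesn't fit.
Last Saturday of March 2034: 2034-03-25.
Last Saturday of April 2034: 2034-04-29.
Last Saturday of May 2034: 2034-05-27.

2034-03-25, 2034-04-29, 2034-05-27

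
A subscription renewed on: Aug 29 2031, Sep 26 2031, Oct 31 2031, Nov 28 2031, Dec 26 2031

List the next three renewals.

Jan 30 2032, Feb 27 2032, Mar 26 2032

Every date is a Friday; gaps 28, 35, 28, 28 days.
Each is the last Friday of its month (at least one falls on the 29th or later, ruling out '4th Friday').
January 2032 ends with Friday Jan 30 2032.
February 2032 ends with Friday Feb 27 2032.
March 2032 ends with Friday Mar 26 2032.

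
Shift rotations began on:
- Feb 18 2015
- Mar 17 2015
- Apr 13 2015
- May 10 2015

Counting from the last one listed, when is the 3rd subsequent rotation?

Every event comes 27 days after the last (27, 27, 27).
May 10 2015 + 27 days = Jun 6 2015.
Jun 6 2015 + 27 days = Jul 3 2015.
Jul 3 2015 + 27 days = Jul 30 2015.

Jul 30 2015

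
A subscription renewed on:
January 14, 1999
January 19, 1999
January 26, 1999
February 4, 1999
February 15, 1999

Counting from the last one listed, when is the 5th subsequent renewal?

Intervals are 5, 7, 9, 11 days — an arithmetic progression with common difference 2.
Next gap: 13 days. February 15, 1999 + 13 days = February 28, 1999.
Next gap: 15 days. February 28, 1999 + 15 days = March 15, 1999.
Next gap: 17 days. March 15, 1999 + 17 days = April 1, 1999.
Next gap: 19 days. April 1, 1999 + 19 days = April 20, 1999.
Next gap: 21 days. April 20, 1999 + 21 days = May 11, 1999.

May 11, 1999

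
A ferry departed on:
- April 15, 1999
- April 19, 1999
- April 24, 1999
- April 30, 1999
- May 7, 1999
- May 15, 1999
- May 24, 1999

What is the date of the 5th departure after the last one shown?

July 23, 1999

The spacing grows by 1 each time: 4, 5, 6, 7, 8, 9 days.
Next gap: 10 days. May 24, 1999 + 10 days = June 3, 1999.
Next gap: 11 days. June 3, 1999 + 11 days = June 14, 1999.
Next gap: 12 days. June 14, 1999 + 12 days = June 26, 1999.
Next gap: 13 days. June 26, 1999 + 13 days = July 9, 1999.
Next gap: 14 days. July 9, 1999 + 14 days = July 23, 1999.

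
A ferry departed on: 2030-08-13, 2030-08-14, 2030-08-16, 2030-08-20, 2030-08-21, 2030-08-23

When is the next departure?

Every event lands on a Tuesday or Wednesday or Friday (gaps cycle 1, 2, 4, 1, 2).
So the schedule is: every Tuesday, Wednesday and Friday.
Next Tuesday: 2030-08-27.

2030-08-27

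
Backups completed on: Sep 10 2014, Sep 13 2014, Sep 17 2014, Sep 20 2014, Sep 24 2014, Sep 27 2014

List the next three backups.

The gap pattern 3, 4, 3, 4, 3 repeats every 2 events.
These are the Wednesdays and Saturdays of each week.
The following Wednesday is Oct 1 2014.
Next Saturday: Oct 4 2014.
The following Wednesday is Oct 8 2014.

Oct 1 2014, Oct 4 2014, Oct 8 2014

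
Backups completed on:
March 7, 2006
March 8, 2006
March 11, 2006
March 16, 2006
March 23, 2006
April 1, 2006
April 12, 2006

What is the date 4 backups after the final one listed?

June 15, 2006

Gaps: 1, 3, 5, 7, 9, 11 days — each gap is 2 larger than the previous one.
Next gap: 13 days. April 12, 2006 + 13 days = April 25, 2006.
Next gap: 15 days. April 25, 2006 + 15 days = May 10, 2006.
Next gap: 17 days. May 10, 2006 + 17 days = May 27, 2006.
Next gap: 19 days. May 27, 2006 + 19 days = June 15, 2006.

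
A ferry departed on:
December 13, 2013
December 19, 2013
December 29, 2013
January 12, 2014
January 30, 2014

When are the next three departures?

February 21, 2014; March 19, 2014; April 18, 2014

Intervals are 6, 10, 14, 18 days — an arithmetic progression with common difference 4.
Next gap: 22 days. January 30, 2014 + 22 days = February 21, 2014.
Next gap: 26 days. February 21, 2014 + 26 days = March 19, 2014.
Next gap: 30 days. March 19, 2014 + 30 days = April 18, 2014.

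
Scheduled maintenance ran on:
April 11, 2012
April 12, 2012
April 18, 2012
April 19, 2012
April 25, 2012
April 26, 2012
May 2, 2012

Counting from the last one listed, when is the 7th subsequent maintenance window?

May 24, 2012

Gaps: 1, 6, 1, 6, 1, 6 days — not constant, but cyclic with period 2.
The events fall on every Wednesday and Thursday.
The following Thursday is May 3, 2012.
Next Wednesday: May 9, 2012.
The following Thursday is May 10, 2012.
The following Wednesday is May 16, 2012.
Next Thursday: May 17, 2012.
The following Wednesday is May 23, 2012.
The following Thursday is May 24, 2012.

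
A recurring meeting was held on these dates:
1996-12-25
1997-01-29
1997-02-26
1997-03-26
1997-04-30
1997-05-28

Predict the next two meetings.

1997-06-25, 1997-07-30

Every date is a Wednesday; gaps 35, 28, 28, 35, 28 days.
Each is the last Wednesday of its month (at least one falls on the 29th or later, ruling out '4th Wednesday').
June 1997 ends with Wednesday 1997-06-25.
Last Wednesday of July 1997: 1997-07-30.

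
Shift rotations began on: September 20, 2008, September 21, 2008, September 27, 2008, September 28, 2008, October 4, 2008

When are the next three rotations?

October 5, 2008; October 11, 2008; October 12, 2008

Every event lands on a Saturday or Sunday (gaps cycle 1, 6, 1, 6).
So the schedule is: every Saturday and Sunday.
The following Sunday is October 5, 2008.
Next Saturday: October 11, 2008.
The following Sunday is October 12, 2008.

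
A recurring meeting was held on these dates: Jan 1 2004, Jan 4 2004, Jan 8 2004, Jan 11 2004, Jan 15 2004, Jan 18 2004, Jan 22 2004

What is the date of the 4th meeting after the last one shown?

The gap pattern 3, 4, 3, 4, 3, 4 repeats every 2 events.
These are the Thursdays and Sundays of each week.
Next Sunday: Jan 25 2004.
Next Thursday: Jan 29 2004.
Next Sunday: Feb 1 2004.
Next Thursday: Feb 5 2004.

Feb 5 2004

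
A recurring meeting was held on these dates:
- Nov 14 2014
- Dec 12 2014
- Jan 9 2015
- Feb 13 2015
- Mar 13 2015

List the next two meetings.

Apr 10 2015, May 8 2015

Gaps: 28, 28, 35, 28 days — a mix of 28 and 35. Every date is a Friday.
Each is the 2nd Friday of its month.
2nd Friday of April 2015: Apr 10 2015.
May 2015 — 2nd Friday is May 8 2015.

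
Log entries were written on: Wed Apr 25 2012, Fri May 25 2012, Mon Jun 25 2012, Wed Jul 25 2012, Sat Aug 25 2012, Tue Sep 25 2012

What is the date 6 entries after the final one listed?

Mon Mar 25 2013

Each date is the 25th; the gaps (30, 31, 30, 31, 31) track the month lengths.
The rule is the 25th of each month.
Next: October 2012 → Thu Oct 25 2012.
Next: November 2012 → Sun Nov 25 2012.
December 2012: Tue Dec 25 2012.
January 2013: Fri Jan 25 2013.
February 2013: Mon Feb 25 2013.
March 2013: Mon Mar 25 2013.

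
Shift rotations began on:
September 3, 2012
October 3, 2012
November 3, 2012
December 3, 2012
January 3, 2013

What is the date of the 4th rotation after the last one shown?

Each date is the 3rd; the gaps (30, 31, 30, 31) track the month lengths.
The rule is the 3rd of each month.
February 2013: February 3, 2013.
March 2013: March 3, 2013.
April 2013: April 3, 2013.
Next: May 2013 → May 3, 2013.

May 3, 2013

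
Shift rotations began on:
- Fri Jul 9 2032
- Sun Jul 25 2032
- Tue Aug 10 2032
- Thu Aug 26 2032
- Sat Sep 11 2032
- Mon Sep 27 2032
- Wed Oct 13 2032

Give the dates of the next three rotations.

Gaps between consecutive events: 16, 16, 16, 16, 16, 16 days — a constant 16-day interval.
Wed Oct 13 2032 + 16 days = Fri Oct 29 2032.
Fri Oct 29 2032 + 16 days = Sun Nov 14 2032.
Sun Nov 14 2032 + 16 days = Tue Nov 30 2032.

Fri Oct 29 2032, Sun Nov 14 2032, Tue Nov 30 2032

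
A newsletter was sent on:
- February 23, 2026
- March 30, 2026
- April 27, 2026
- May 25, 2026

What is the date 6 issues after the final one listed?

November 30, 2026

Every date is a Monday; gaps 35, 28, 28 days.
Each is the last Monday of its month (at least one falls on the 29th or later, ruling out '4th Monday').
Last Monday of June 2026: June 29, 2026.
Last Monday of July 2026: July 27, 2026.
August 2026 ends with Monday August 31, 2026.
September 2026 ends with Monday September 28, 2026.
Last Monday of October 2026: October 26, 2026.
November 2026 ends with Monday November 30, 2026.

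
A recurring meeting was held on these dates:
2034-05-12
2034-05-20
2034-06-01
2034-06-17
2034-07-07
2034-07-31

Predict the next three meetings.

Gaps: 8, 12, 16, 20, 24 days — each gap is 4 larger than the previous one.
Next gap: 28 days. 2034-07-31 + 28 days = 2034-08-28.
Next gap: 32 days. 2034-08-28 + 32 days = 2034-09-29.
Next gap: 36 days. 2034-09-29 + 36 days = 2034-11-04.

2034-08-28, 2034-09-29, 2034-11-04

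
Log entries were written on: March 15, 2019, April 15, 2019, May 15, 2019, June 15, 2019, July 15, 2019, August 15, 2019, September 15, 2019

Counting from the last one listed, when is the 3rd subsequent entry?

The day-of-month is always 15 (31, 30, 31, 30, 31, 31 days between events).
So this recurs on the 15th of each month.
Next: October 2019 → October 15, 2019.
November 2019: November 15, 2019.
Next: December 2019 → December 15, 2019.

December 15, 2019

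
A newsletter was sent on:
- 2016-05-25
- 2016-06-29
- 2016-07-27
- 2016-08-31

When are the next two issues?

All Wednesdays; the gaps (35, 28, 35) vary with month length.
This is the last Wednesday of each month.
September 2016 ends with Wednesday 2016-09-28.
October 2016 ends with Wednesday 2016-10-26.

2016-09-28, 2016-10-26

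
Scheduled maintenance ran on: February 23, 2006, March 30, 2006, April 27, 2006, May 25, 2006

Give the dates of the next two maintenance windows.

All Thursdays; the gaps (35, 28, 28) vary with month length.
This is the last Thursday of each month.
June 2006 ends with Thursday June 29, 2006.
July 2006 ends with Thursday July 27, 2006.

June 29, 2006; July 27, 2006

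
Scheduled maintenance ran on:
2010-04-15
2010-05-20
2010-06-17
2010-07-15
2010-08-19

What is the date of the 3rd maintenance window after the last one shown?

All dates are Thursdays, 35, 28, 28, 35 days apart.
Specifically, the 3rd Thursday of each month.
September 2010 — 3rd Thursday is 2010-09-16.
3rd Thursday of October 2010: 2010-10-21.
3rd Thursday of November 2010: 2010-11-18.

2010-11-18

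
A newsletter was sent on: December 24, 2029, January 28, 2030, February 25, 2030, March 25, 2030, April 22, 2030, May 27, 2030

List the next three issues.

June 24, 2030; July 22, 2030; August 26, 2030

These are Mondays at 28- or 35-day spacing (35, 28, 28, 28, 35).
The pattern: 4th Monday of the month.
4th Monday of June 2030: June 24, 2030.
4th Monday of July 2030: July 22, 2030.
4th Monday of August 2030: August 26, 2030.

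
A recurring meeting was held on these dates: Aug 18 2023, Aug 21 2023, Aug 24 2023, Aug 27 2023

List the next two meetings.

Gaps between consecutive events: 3, 3, 3 days — a constant 3-day interval.
Aug 27 2023 + 3 days = Aug 30 2023.
Aug 30 2023 + 3 days = Sep 2 2023.

Aug 30 2023, Sep 2 2023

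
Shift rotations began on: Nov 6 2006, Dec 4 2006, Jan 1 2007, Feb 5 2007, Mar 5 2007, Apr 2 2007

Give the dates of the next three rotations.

These are Mondays at 28- or 35-day spacing (28, 28, 35, 28, 28).
The pattern: 1st Monday of the month.
May 2007 — 1st Monday is May 7 2007.
1st Monday of June 2007: Jun 4 2007.
1st Monday of July 2007: Jul 2 2007.

May 7 2007, Jun 4 2007, Jul 2 2007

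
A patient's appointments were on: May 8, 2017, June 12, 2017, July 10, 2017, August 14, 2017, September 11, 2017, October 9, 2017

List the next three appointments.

November 13, 2017; December 11, 2017; January 8, 2018

These are Mondays at 28- or 35-day spacing (35, 28, 35, 28, 28).
The pattern: 2nd Monday of the month.
2nd Monday of November 2017: November 13, 2017.
December 2017 — 2nd Monday is December 11, 2017.
January 2018 — 2nd Monday is January 8, 2018.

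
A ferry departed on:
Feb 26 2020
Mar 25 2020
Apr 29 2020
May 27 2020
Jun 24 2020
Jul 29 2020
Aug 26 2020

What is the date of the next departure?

These are Wednesdays with 28, 35, 28, 28, 35, 28-day gaps.
Each is the final Wednesday of its month — Apr 29 2020 is past the 28th, so '4th Wednesday' doesn't fit.
September 2020 ends with Wednesday Sep 30 2020.

Sep 30 2020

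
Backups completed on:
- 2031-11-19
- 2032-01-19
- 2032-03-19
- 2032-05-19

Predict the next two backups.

Gaps: 61, 60, 61 days — not constant. Every event is on the 19th of the month.
Pattern: the 19th of every 2 months.
Next: July 2032 → 2032-07-19.
Next: September 2032 → 2032-09-19.

2032-07-19, 2032-09-19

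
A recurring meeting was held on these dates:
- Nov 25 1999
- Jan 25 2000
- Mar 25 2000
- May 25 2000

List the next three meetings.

Jul 25 2000, Sep 25 2000, Nov 25 2000

The day-of-month is always 25 (61, 60, 61 days between events).
So this recurs on the 25th of every 2 months.
Next: July 2000 → Jul 25 2000.
Next: September 2000 → Sep 25 2000.
Next: November 2000 → Nov 25 2000.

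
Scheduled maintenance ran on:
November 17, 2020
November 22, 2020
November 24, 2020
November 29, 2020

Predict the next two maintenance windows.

Gaps: 5, 2, 5 days — not constant, but cyclic with period 2.
The events fall on every Tuesday and Sunday.
The following Tuesday is December 1, 2020.
Next Sunday: December 6, 2020.

December 1, 2020; December 6, 2020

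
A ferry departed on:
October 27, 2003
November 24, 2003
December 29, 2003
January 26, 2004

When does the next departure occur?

February 23, 2004

Every date is a Monday; gaps 28, 35, 28 days.
Each is the last Monday of its month (at least one falls on the 29th or later, ruling out '4th Monday').
February 2004 ends with Monday February 23, 2004.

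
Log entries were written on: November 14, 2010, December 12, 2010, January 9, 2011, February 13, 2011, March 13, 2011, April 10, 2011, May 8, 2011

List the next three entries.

All dates are Sundays, 28, 28, 35, 28, 28, 28 days apart.
Specifically, the 2nd Sunday of each month.
2nd Sunday of June 2011: June 12, 2011.
2nd Sunday of July 2011: July 10, 2011.
August 2011 — 2nd Sunday is August 14, 2011.

June 12, 2011; July 10, 2011; August 14, 2011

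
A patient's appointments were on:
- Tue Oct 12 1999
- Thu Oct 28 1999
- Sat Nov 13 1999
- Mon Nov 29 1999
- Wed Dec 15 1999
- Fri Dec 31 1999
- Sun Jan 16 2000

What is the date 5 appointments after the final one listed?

Wed Apr 5 2000

Gaps between consecutive events: 16, 16, 16, 16, 16, 16 days — a constant 16-day interval.
Sun Jan 16 2000 + 16 days = Tue Feb 1 2000.
Tue Feb 1 2000 + 16 days = Thu Feb 17 2000.
Thu Feb 17 2000 + 16 days = Sat Mar 4 2000.
Sat Mar 4 2000 + 16 days = Mon Mar 20 2000.
Mon Mar 20 2000 + 16 days = Wed Apr 5 2000.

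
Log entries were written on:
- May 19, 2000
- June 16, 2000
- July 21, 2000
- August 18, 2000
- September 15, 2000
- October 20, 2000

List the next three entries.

November 17, 2000; December 15, 2000; January 19, 2001

Gaps: 28, 35, 28, 28, 35 days — a mix of 28 and 35. Every date is a Friday.
Each is the 3rd Friday of its month.
3rd Friday of November 2000: November 17, 2000.
3rd Friday of December 2000: December 15, 2000.
January 2001 — 3rd Friday is January 19, 2001.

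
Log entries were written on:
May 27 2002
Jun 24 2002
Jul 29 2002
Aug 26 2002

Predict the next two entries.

Every date is a Monday; gaps 28, 35, 28 days.
Each is the last Monday of its month (at least one falls on the 29th or later, ruling out '4th Monday').
September 2002 ends with Monday Sep 30 2002.
October 2002 ends with Monday Oct 28 2002.

Sep 30 2002, Oct 28 2002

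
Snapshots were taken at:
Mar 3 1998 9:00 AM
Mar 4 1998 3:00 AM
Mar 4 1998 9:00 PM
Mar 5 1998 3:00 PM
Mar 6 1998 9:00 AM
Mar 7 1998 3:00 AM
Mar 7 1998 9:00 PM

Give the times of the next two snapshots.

Mar 8 1998 3:00 PM, Mar 9 1998 9:00 AM

Gaps: 18, 18, 18, 18, 18, 18 hours — each event is 18 hours after the previous one.
Mar 7 1998 9:00 PM + 18 h = Mar 8 1998 3:00 PM.
Mar 8 1998 3:00 PM + 18 h = Mar 9 1998 9:00 AM.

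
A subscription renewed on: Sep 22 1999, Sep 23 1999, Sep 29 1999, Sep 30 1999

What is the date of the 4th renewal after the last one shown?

Oct 14 1999

Every event lands on a Wednesday or Thursday (gaps cycle 1, 6, 1).
So the schedule is: every Wednesday and Thursday.
The following Wednesday is Oct 6 1999.
Next Thursday: Oct 7 1999.
Next Wednesday: Oct 13 1999.
The following Thursday is Oct 14 1999.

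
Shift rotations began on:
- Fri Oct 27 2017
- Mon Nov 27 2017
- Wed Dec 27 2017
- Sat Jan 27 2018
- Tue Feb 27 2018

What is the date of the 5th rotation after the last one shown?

Each date is the 27th; the gaps (31, 30, 31, 31) track the month lengths.
The rule is the 27th of each month.
March 2018: Tue Mar 27 2018.
Next: April 2018 → Fri Apr 27 2018.
Next: May 2018 → Sun May 27 2018.
June 2018: Wed Jun 27 2018.
Next: July 2018 → Fri Jul 27 2018.

Fri Jul 27 2018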